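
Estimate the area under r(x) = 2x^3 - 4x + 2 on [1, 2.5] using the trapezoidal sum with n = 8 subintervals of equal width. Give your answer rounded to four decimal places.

11.6235

Δx = (2.5 − 1)/8 = 0.1875.
r(1) = 0, r(1.1875) = 1227/2048, r(1.375) = 1.69921875, r(1.5625) = 6921/2048, r(1.75) = 5.71875, r(1.9375) = 18015/2048, r(2.125) = 12.69140625, r(2.3125) = 35805/2048, r(2.5) = 23.25.
T_8 = (Δx/2)·[r(x_0) + 2r(x_1) + ... + 2r(x_{7}) + r(x_8)].
Sum ≈ 11.6235.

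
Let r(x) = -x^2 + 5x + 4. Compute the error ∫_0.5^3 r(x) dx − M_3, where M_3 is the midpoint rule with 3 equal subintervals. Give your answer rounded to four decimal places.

Exact integral: ∫_0.5^3 r(x) dx ≈ 22.916667.
M_3 ≈ 23.061343.
Error ≈ 22.916667 − 23.061343 ≈ -0.1447.

-0.1447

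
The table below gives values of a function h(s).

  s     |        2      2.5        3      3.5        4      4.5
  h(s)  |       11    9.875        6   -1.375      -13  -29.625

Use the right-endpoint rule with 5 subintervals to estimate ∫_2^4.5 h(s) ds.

-14.0625

Δs = 0.5.
Sum = 0.5·[9.875 + 6 + (-1.375) + (-13) + (-29.625)] = -14.0625.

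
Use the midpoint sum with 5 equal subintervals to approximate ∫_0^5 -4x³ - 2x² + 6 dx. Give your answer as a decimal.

Δx = (5 − 0)/5 = 1.
Midpoints: 0.5, 1.5, 2.5, 3.5, 4.5.
f(0.5) = 5, f(1.5) = -12, f(2.5) = -69, f(3.5) = -190, f(4.5) = -399.
Sum = Δx · [f(0.5) + f(1.5) + f(2.5) + f(3.5) + f(4.5)].
Sum = -665.

-665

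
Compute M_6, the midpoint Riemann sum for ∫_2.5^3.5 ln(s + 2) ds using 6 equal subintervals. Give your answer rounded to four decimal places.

1.6078

Δs = (3.5 − 2.5)/6 = 1/6.
Midpoints: 31/12, 2.75, 35/12, 37/12, 3.25, 41/12.
f(31/12) ≈ 1.5224, f(2.75) ≈ 1.5581, f(35/12) ≈ 1.5926, f(37/12) ≈ 1.6260, f(3.25) ≈ 1.6582, f(41/12) ≈ 1.6895.
Sum = Δs · [f(31/12) + f(2.75) + f(35/12) + ...].
Sum ≈ 1.6078.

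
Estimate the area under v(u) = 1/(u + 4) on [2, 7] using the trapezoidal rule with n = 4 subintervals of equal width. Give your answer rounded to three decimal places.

Δu = (7 − 2)/4 = 1.25.
v(2) = 1/6, v(3.25) = 4/29, v(4.5) = 2/17, v(5.75) = 4/39, v(7) = 1/11.
T_4 = (Δu/2)·[v(u_0) + 2v(u_1) + 2v(u_2) + 2v(u_3) + v(u_4)].
Sum ≈ 0.609.

0.609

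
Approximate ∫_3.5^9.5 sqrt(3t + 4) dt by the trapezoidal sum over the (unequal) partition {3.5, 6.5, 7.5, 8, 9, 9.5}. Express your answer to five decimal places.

Subinterval widths: 3, 1, 0.5, 1, 0.5.
f(3.5) ≈ 3.80789, f(6.5) ≈ 4.84768, f(7.5) ≈ 5.14782, f(8) ≈ 5.29150, f(9) ≈ 5.56776, f(9.5) ≈ 5.70088.
On each subinterval the trapezoid contributes (Δt_i/2)·[f(t_{i-1}) + f(t_i)].
Sum ≈ 28.83772.

28.83772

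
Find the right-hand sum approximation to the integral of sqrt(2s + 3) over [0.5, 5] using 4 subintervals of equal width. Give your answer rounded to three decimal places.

13.837

Δs = (5 − 0.5)/4 = 1.125.
Right endpoints: 1.625, 2.75, 3.875, 5.
f(1.625) ≈ 2.500, f(2.75) ≈ 2.915, f(3.875) ≈ 3.279, f(5) ≈ 3.606.
Sum = Δs · [f(1.625) + f(2.75) + f(3.875) + f(5)].
Sum ≈ 13.837.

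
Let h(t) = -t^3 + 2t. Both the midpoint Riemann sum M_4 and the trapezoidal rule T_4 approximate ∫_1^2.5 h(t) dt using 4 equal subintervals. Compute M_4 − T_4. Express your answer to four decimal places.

0.2769

M_4 ≈ -4.173340.
T_4 ≈ -4.450195.
M_4 − T_4 ≈ 0.2769.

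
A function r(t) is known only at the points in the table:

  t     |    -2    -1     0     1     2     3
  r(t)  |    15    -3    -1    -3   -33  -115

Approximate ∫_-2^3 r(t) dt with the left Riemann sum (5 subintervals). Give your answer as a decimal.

-25

Δt = 1.
Sum = 1·[15 + (-3) + (-1) + (-3) + (-33)] = -25.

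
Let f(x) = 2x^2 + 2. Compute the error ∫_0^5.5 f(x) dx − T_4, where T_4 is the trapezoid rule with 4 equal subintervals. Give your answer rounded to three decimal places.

Exact integral: ∫_0^5.5 f(x) dx ≈ 121.91667.
T_4 = 125.3828125.
Error ≈ 121.91667 − 125.3828125 ≈ -3.466.

-3.466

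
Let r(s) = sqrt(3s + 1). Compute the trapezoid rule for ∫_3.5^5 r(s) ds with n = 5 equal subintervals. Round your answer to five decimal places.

5.55541

Δs = (5 − 3.5)/5 = 0.3.
r(3.5) ≈ 3.39116, r(3.8) ≈ 3.52136, r(4.1) ≈ 3.64692, r(4.4) ≈ 3.76829, r(4.7) ≈ 3.88587, r(5) ≈ 4.00000.
T_5 = (Δs/2)·[r(s_0) + 2r(s_1) + ... + 2r(s_{4}) + r(s_5)].
Sum ≈ 5.55541.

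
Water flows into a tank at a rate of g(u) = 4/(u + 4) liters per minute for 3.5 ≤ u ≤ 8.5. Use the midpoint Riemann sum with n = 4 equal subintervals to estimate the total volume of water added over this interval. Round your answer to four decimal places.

Δu = (8.5 − 3.5)/4 = 1.25.
Midpoints: 4.125, 5.375, 6.625, 7.875.
g(4.125) = 32/65, g(5.375) = 32/75, g(6.625) = 32/85, g(7.875) = 32/95.
Sum = Δu · [g(4.125) + g(5.375) + g(6.625) + g(7.875)].
Sum ≈ 2.0404.

2.0404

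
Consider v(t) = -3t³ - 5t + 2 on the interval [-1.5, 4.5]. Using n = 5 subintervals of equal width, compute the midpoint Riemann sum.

Δt = (4.5 − (-1.5))/5 = 1.2.
Midpoints: -0.9, 0.3, 1.5, 2.7, 3.9.
v(-0.9) = 8.687, v(0.3) = 0.419, v(1.5) = -15.625, v(2.7) = -70.549, v(3.9) = -195.457.
Sum = Δt · [v(-0.9) + v(0.3) + v(1.5) + v(2.7) + v(3.9)].
Sum = -327.03.

-327.03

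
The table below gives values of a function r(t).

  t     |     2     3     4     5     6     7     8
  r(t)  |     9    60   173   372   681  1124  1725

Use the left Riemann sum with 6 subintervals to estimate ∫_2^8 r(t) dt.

2419

Δt = 1.
Sum = 1·[9 + 60 + 173 + 372 + 681 + 1124] = 2419.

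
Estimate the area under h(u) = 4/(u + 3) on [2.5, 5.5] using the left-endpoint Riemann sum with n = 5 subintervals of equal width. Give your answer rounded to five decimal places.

Δu = (5.5 − 2.5)/5 = 0.6.
Left endpoints: 2.5, 3.1, 3.7, 4.3, 4.9.
h(2.5) = 8/11, h(3.1) = 40/61, h(3.7) = 40/67, h(4.3) = 40/73, h(4.9) = 40/79.
Sum = Δu · [h(2.5) + h(3.1) + h(3.7) + h(4.3) + h(4.9)].
Sum ≈ 1.82058.

1.82058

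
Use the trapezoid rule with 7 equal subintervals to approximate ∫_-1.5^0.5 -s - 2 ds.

-3

Δs = (0.5 − (-1.5))/7 = 2/7.
f(-1.5) = -0.5, f(-17/14) = -11/14, f(-13/14) = -15/14, f(-9/14) = -19/14, f(-5/14) = -23/14, f(-1/14) = -27/14, f(3/14) = -31/14, f(0.5) = -2.5.
T_7 = (Δs/2)·[f(s_0) + 2f(s_1) + ... + 2f(s_{6}) + f(s_7)].
Sum = -3.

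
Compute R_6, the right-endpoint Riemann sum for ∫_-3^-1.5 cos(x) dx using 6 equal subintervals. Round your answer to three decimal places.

-0.719

Δx = (-1.5 − (-3))/6 = 0.25.
Right endpoints: -2.75, -2.5, -2.25, -2, -1.75, -1.5.
f(-2.75) ≈ -0.924, f(-2.5) ≈ -0.801, f(-2.25) ≈ -0.628, f(-2) ≈ -0.416, f(-1.75) ≈ -0.178, f(-1.5) ≈ 0.071.
Sum = Δx · [f(-2.75) + f(-2.5) + f(-2.25) + ...].
Sum ≈ -0.719.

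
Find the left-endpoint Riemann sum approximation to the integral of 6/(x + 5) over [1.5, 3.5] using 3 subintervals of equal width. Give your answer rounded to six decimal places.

1.684162

Δx = (3.5 − 1.5)/3 = 2/3.
Left endpoints: 1.5, 13/6, 17/6.
f(1.5) = 12/13, f(13/6) = 36/43, f(17/6) = 36/47.
Sum = Δx · [f(1.5) + f(13/6) + f(17/6)].
Sum ≈ 1.684162.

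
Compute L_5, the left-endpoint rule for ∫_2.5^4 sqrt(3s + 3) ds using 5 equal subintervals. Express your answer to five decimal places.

5.25362

Δs = (4 − 2.5)/5 = 0.3.
Left endpoints: 2.5, 2.8, 3.1, 3.4, 3.7.
f(2.5) ≈ 3.24037, f(2.8) ≈ 3.37639, f(3.1) ≈ 3.50714, f(3.4) ≈ 3.63318, f(3.7) ≈ 3.75500.
Sum = Δs · [f(2.5) + f(2.8) + f(3.1) + f(3.4) + f(3.7)].
Sum ≈ 5.25362.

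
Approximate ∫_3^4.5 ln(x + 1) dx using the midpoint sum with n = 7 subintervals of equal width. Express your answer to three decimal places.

Δx = (4.5 − 3)/7 = 3/14.
Midpoints: 87/28, 93/28, 99/28, 3.75, 111/28, 117/28, 123/28.
f(87/28) ≈ 1.413, f(93/28) ≈ 1.464, f(99/28) ≈ 1.512, f(3.75) ≈ 1.558, f(111/28) ≈ 1.602, f(117/28) ≈ 1.645, f(123/28) ≈ 1.685.
Sum = Δx · [f(87/28) + f(93/28) + f(99/28) + ...].
Sum ≈ 2.331.

2.331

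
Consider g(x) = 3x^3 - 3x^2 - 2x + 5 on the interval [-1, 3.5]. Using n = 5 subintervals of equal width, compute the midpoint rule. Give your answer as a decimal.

Δx = (3.5 − (-1))/5 = 0.9.
Midpoints: -0.55, 0.35, 1.25, 2.15, 3.05.
g(-0.55) = 4.693375, g(0.35) = 4.061125, g(1.25) = 3.671875, g(2.15) = 16.647625, g(3.05) = 56.110375.
Sum = Δx · [g(-0.55) + g(0.35) + g(1.25) + g(2.15) + g(3.05)].
Sum = 76.6659375.

76.6659375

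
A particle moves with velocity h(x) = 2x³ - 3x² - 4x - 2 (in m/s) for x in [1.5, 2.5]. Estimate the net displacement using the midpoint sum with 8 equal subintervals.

-5.26171875

Δx = (2.5 − 1.5)/8 = 0.125.
Midpoints: 1.5625, 1.6875, 1.8125, 1.9375, 2.0625, 2.1875, 2.3125, 2.4375.
h(1.5625) = -16271/2048, h(1.6875) = -15733/2048, h(1.8125) = -14739/2048, h(1.9375) = -13241/2048, h(2.0625) = -11191/2048, h(2.1875) = -8541/2048, h(2.3125) = -5243/2048, h(2.4375) = -1249/2048.
Sum = Δx · [h(1.5625) + h(1.6875) + h(1.8125) + ...].
Sum = -5.26171875.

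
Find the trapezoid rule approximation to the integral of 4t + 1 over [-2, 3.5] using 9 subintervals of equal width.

22

Δt = (3.5 − (-2))/9 = 11/18.
f(-2) = -7, f(-25/18) = -41/9, f(-7/9) = -19/9, f(-1/6) = 1/3, f(4/9) = 25/9, f(19/18) = 47/9, f(5/3) = 23/3, f(41/18) = 91/9, f(26/9) = 113/9, f(3.5) = 15.
T_9 = (Δt/2)·[f(t_0) + 2f(t_1) + ... + 2f(t_{8}) + f(t_9)].
Sum = 22.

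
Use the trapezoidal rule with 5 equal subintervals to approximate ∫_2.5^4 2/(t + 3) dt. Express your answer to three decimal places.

0.483

Δt = (4 − 2.5)/5 = 0.3.
f(2.5) = 4/11, f(2.8) = 10/29, f(3.1) = 20/61, f(3.4) = 0.3125, f(3.7) = 20/67, f(4) = 2/7.
T_5 = (Δt/2)·[f(t_0) + 2f(t_1) + ... + 2f(t_{4}) + f(t_5)].
Sum ≈ 0.483.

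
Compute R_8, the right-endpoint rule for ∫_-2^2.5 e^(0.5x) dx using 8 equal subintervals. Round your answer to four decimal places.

Δx = (2.5 − (-2))/8 = 0.5625.
Right endpoints: -1.4375, -0.875, -0.3125, 0.25, 0.8125, 1.375, 1.9375, 2.5.
f(-1.4375) ≈ 0.4874, f(-0.875) ≈ 0.6456, f(-0.3125) ≈ 0.8553, f(0.25) ≈ 1.1331, f(0.8125) ≈ 1.5012, f(1.375) ≈ 1.9887, f(1.9375) ≈ 2.6346, f(2.5) ≈ 3.4903.
Sum = Δx · [f(-1.4375) + f(-0.875) + f(-0.3125) + ...].
Sum ≈ 7.1642.

7.1642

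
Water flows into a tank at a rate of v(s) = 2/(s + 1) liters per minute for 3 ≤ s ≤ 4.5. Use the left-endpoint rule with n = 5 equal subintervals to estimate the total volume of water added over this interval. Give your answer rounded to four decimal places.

Δs = (4.5 − 3)/5 = 0.3.
Left endpoints: 3, 3.3, 3.6, 3.9, 4.2.
v(3) = 0.5, v(3.3) = 20/43, v(3.6) = 10/23, v(3.9) = 20/49, v(4.2) = 5/13.
Sum = Δs · [v(3) + v(3.3) + v(3.6) + v(3.9) + v(4.2)].
Sum ≈ 0.6578.

0.6578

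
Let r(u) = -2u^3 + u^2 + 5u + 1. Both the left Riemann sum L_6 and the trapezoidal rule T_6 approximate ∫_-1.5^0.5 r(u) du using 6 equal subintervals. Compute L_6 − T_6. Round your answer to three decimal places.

L_6 ≈ 0.64815.
T_6 ≈ 0.81481.
L_6 − T_6 ≈ -0.167.

-0.167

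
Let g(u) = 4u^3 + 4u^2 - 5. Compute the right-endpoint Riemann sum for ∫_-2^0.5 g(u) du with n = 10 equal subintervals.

-15.546875

Δu = (0.5 − (-2))/10 = 0.25.
Right endpoints: -1.75, -1.5, -1.25, -1, -0.75, -0.5, -0.25, 0, 0.25, 0.5.
g(-1.75) = -14.1875, g(-1.5) = -9.5, g(-1.25) = -6.5625, g(-1) = -5, g(-0.75) = -4.4375, g(-0.5) = -4.5, g(-0.25) = -4.8125, g(0) = -5, g(0.25) = -4.6875, g(0.5) = -3.5.
Sum = Δu · [g(-1.75) + g(-1.5) + g(-1.25) + ...].
Sum = -15.546875.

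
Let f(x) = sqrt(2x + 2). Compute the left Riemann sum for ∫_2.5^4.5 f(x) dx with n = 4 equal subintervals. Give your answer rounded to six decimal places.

5.818228

Δx = (4.5 − 2.5)/4 = 0.5.
Left endpoints: 2.5, 3, 3.5, 4.
f(2.5) ≈ 2.645751, f(3) ≈ 2.828427, f(3.5) ≈ 3.000000, f(4) ≈ 3.162278.
Sum = Δx · [f(2.5) + f(3) + f(3.5) + f(4)].
Sum ≈ 5.818228.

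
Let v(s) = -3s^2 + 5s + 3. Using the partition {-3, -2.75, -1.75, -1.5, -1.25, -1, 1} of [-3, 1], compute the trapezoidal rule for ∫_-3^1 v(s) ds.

Subinterval widths: 0.25, 1, 0.25, 0.25, 0.25, 2.
v(-3) = -39, v(-2.75) = -33.4375, v(-1.75) = -14.9375, v(-1.5) = -11.25, v(-1.25) = -7.9375, v(-1) = -5, v(1) = 5.
On each subinterval the trapezoid contributes (Δs_i/2)·[v(s_{i-1}) + v(s_i)].
Sum = -40.53125.

-40.53125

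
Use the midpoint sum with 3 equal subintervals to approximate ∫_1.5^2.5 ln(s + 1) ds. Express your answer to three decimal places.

1.094

Δs = (2.5 − 1.5)/3 = 1/3.
Midpoints: 5/3, 2, 7/3.
f(5/3) ≈ 0.981, f(2) ≈ 1.099, f(7/3) ≈ 1.204.
Sum = Δs · [f(5/3) + f(2) + f(7/3)].
Sum ≈ 1.094.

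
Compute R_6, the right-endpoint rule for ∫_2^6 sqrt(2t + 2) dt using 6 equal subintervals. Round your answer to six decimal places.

12.987597

Δt = (6 − 2)/6 = 2/3.
Right endpoints: 8/3, 10/3, 4, 14/3, 16/3, 6.
f(8/3) ≈ 2.708013, f(10/3) ≈ 2.943920, f(4) ≈ 3.162278, f(14/3) ≈ 3.366502, f(16/3) ≈ 3.559026, f(6) ≈ 3.741657.
Sum = Δt · [f(8/3) + f(10/3) + f(4) + ...].
Sum ≈ 12.987597.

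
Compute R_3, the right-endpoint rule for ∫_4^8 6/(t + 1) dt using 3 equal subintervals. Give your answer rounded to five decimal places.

3.19553

Δt = (8 − 4)/3 = 4/3.
Right endpoints: 16/3, 20/3, 8.
f(16/3) = 18/19, f(20/3) = 18/23, f(8) = 2/3.
Sum = Δt · [f(16/3) + f(20/3) + f(8)].
Sum ≈ 3.19553.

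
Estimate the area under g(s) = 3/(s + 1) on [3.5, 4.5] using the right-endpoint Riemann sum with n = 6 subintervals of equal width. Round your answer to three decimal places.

0.592

Δs = (4.5 − 3.5)/6 = 1/6.
Right endpoints: 11/3, 23/6, 4, 25/6, 13/3, 4.5.
g(11/3) = 9/14, g(23/6) = 18/29, g(4) = 0.6, g(25/6) = 18/31, g(13/3) = 0.5625, g(4.5) = 6/11.
Sum = Δs · [g(11/3) + g(23/6) + g(4) + ...].
Sum ≈ 0.592.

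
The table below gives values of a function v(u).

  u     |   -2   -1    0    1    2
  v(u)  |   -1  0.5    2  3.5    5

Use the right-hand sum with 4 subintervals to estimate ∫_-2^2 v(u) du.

Δu = 1.
Sum = 1·[0.5 + 2 + 3.5 + 5] = 11.

11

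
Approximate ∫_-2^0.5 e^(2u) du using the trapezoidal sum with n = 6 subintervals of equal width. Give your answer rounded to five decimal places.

1.42722

Δu = (0.5 − (-2))/6 = 5/12.
f(-2) ≈ 0.01832, f(-19/12) ≈ 0.04214, f(-7/6) ≈ 0.09697, f(-0.75) ≈ 0.22313, f(-1/3) ≈ 0.51342, f(1/12) ≈ 1.18136, f(0.5) ≈ 2.71828.
T_6 = (Δu/2)·[f(u_0) + 2f(u_1) + ... + 2f(u_{5}) + f(u_6)].
Sum ≈ 1.42722.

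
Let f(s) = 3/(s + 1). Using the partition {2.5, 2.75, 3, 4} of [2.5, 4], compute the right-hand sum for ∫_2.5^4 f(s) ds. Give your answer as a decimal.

0.9875

Subinterval widths: 0.25, 0.25, 1.
Right endpoints: 2.75, 3, 4.
f(2.75) = 0.8, f(3) = 0.75, f(4) = 0.6.
Sum = Σ Δs_i · f(s_i).
Sum = 0.9875.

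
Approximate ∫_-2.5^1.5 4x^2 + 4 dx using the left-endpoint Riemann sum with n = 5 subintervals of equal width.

49.44

Δx = (1.5 − (-2.5))/5 = 0.8.
Left endpoints: -2.5, -1.7, -0.9, -0.1, 0.7.
f(-2.5) = 29, f(-1.7) = 15.56, f(-0.9) = 7.24, f(-0.1) = 4.04, f(0.7) = 5.96.
Sum = Δx · [f(-2.5) + f(-1.7) + f(-0.9) + f(-0.1) + f(0.7)].
Sum = 49.44.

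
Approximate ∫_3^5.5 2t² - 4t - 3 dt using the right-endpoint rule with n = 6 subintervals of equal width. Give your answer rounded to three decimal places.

49.832

Δt = (5.5 − 3)/6 = 5/12.
Right endpoints: 41/12, 23/6, 4.25, 14/3, 61/12, 5.5.
f(41/12) = 481/72, f(23/6) = 199/18, f(4.25) = 16.125, f(14/3) = 197/9, f(61/12) = 2041/72, f(5.5) = 35.5.
Sum = Δt · [f(41/12) + f(23/6) + f(4.25) + ...].
Sum ≈ 49.832.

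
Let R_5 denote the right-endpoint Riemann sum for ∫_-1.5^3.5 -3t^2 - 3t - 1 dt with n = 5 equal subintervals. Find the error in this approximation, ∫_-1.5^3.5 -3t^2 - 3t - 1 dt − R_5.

Exact integral: ∫_-1.5^3.5 f(t) dt = -66.25.
R_5 = -91.25.
Error = -66.25 − (-91.25) = 25.

25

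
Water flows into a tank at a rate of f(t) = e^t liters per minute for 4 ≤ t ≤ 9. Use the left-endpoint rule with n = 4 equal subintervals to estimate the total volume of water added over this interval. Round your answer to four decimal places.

Δt = (9 − 4)/4 = 1.25.
Left endpoints: 4, 5.25, 6.5, 7.75.
f(4) ≈ 54.5982, f(5.25) ≈ 190.5663, f(6.5) ≈ 665.1416, f(7.75) ≈ 2321.5724.
Sum = Δt · [f(4) + f(5.25) + f(6.5) + f(7.75)].
Sum ≈ 4039.8481.

4039.8481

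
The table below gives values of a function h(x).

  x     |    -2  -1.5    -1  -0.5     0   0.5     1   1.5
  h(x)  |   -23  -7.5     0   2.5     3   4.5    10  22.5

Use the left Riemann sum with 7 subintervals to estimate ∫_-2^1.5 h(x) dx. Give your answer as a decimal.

Δx = 0.5.
Sum = 0.5·[(-23) + (-7.5) + 0 + 2.5 + 3 + 4.5 + 10] = -5.25.

-5.25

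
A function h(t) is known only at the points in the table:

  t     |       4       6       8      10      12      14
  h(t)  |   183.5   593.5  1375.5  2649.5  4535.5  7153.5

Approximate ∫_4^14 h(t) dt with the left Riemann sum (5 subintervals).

Δt = 2.
Sum = 2·[183.5 + 593.5 + 1375.5 + 2649.5 + 4535.5] = 18675.

18675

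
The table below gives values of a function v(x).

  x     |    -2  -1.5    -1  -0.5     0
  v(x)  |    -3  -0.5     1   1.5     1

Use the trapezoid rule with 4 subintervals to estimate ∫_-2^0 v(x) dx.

0.5

Δx = 0.5.
T_4 = (0.5/2)·[(-3) + 2·(-0.5) + 2·1 + 2·1.5 + 1] = 0.5.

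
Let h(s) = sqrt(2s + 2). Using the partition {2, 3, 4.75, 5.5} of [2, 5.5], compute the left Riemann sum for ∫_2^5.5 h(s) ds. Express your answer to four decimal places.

9.9426

Subinterval widths: 1, 1.75, 0.75.
Left endpoints: 2, 3, 4.75.
h(2) ≈ 2.4495, h(3) ≈ 2.8284, h(4.75) ≈ 3.3912.
Sum = Σ Δs_i · h(s_i).
Sum ≈ 9.9426.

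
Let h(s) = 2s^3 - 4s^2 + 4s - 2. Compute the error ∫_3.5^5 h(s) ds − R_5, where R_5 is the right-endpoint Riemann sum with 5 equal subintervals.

Exact integral: ∫_3.5^5 h(s) ds = 150.46875.
R_5 = 168.84.
Error = 150.46875 − 168.84 = -18.37125.

-18.37125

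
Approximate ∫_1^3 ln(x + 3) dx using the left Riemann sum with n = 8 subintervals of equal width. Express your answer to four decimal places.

3.1543

Δx = (3 − 1)/8 = 0.25.
Left endpoints: 1, 1.25, 1.5, 1.75, 2, 2.25, 2.5, 2.75.
f(1) ≈ 1.3863, f(1.25) ≈ 1.4469, f(1.5) ≈ 1.5041, f(1.75) ≈ 1.5581, f(2) ≈ 1.6094, f(2.25) ≈ 1.6582, f(2.5) ≈ 1.7047, f(2.75) ≈ 1.7492.
Sum = Δx · [f(1) + f(1.25) + f(1.5) + ...].
Sum ≈ 3.1543.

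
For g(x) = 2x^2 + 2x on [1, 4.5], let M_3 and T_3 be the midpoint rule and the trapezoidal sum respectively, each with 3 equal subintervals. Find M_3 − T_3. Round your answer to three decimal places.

-2.382

M_3 ≈ 78.53935.
T_3 ≈ 80.92130.
M_3 − T_3 ≈ -2.382.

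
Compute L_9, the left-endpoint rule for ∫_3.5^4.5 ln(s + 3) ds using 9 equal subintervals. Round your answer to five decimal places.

Δs = (4.5 − 3.5)/9 = 1/9.
Left endpoints: 3.5, 65/18, 67/18, 23/6, 71/18, 73/18, 25/6, 77/18, 79/18.
f(3.5) ≈ 1.87180, f(65/18) ≈ 1.88875, f(67/18) ≈ 1.90542, f(23/6) ≈ 1.92181, f(71/18) ≈ 1.93794, f(73/18) ≈ 1.95382, f(25/6) ≈ 1.96944, f(77/18) ≈ 1.98483, f(79/18) ≈ 1.99998.
Sum = Δs · [f(3.5) + f(65/18) + f(67/18) + ...].
Sum ≈ 1.93709.

1.93709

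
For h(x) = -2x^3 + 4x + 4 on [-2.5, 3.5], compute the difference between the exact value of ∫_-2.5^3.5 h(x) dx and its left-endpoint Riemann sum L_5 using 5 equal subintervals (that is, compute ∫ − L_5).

Exact integral: ∫_-2.5^3.5 h(x) dx = -19.5.
L_5 = 31.98.
Error = -19.5 − 31.98 = -51.48.

-51.48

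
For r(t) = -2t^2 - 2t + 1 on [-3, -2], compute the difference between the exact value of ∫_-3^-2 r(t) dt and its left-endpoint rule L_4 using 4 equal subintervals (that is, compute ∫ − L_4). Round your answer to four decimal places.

Exact integral: ∫_-3^-2 r(t) dt ≈ -6.666667.
L_4 = -7.6875.
Error ≈ -6.666667 − (-7.6875) ≈ 1.0208.

1.0208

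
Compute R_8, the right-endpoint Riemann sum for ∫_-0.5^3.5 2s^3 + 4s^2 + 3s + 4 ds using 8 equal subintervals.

205

Δs = (3.5 − (-0.5))/8 = 0.5.
Right endpoints: 0, 0.5, 1, 1.5, 2, 2.5, 3, 3.5.
f(0) = 4, f(0.5) = 6.75, f(1) = 13, f(1.5) = 24.25, f(2) = 42, f(2.5) = 67.75, f(3) = 103, f(3.5) = 149.25.
Sum = Δs · [f(0) + f(0.5) + f(1) + ...].
Sum = 205.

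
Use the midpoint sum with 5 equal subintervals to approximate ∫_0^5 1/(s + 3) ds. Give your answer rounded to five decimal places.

Δs = (5 − 0)/5 = 1.
Midpoints: 0.5, 1.5, 2.5, 3.5, 4.5.
f(0.5) = 2/7, f(1.5) = 2/9, f(2.5) = 2/11, f(3.5) = 2/13, f(4.5) = 2/15.
Sum = Δs · [f(0.5) + f(1.5) + f(2.5) + f(3.5) + f(4.5)].
Sum ≈ 0.97693.

0.97693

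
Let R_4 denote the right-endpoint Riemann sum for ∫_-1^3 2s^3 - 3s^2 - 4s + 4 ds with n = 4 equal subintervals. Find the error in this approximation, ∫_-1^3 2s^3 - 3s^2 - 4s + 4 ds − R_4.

Exact integral: ∫_-1^3 f(s) ds = 12.
R_4 = 22.
Error = 12 − 22 = -10.

-10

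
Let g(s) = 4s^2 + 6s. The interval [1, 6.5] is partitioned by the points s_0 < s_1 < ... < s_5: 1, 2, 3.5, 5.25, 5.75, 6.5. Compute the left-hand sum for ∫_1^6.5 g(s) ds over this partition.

370.4375

Subinterval widths: 1, 1.5, 1.75, 0.5, 0.75.
Left endpoints: 1, 2, 3.5, 5.25, 5.75.
g(1) = 10, g(2) = 28, g(3.5) = 70, g(5.25) = 141.75, g(5.75) = 166.75.
Sum = Σ Δs_i · g(s_i).
Sum = 370.4375.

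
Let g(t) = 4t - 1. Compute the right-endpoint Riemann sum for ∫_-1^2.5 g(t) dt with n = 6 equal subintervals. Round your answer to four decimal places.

11.0833

Δt = (2.5 − (-1))/6 = 7/12.
Right endpoints: -5/12, 1/6, 0.75, 4/3, 23/12, 2.5.
g(-5/12) = -8/3, g(1/6) = -1/3, g(0.75) = 2, g(4/3) = 13/3, g(23/12) = 20/3, g(2.5) = 9.
Sum = Δt · [g(-5/12) + g(1/6) + g(0.75) + ...].
Sum ≈ 11.0833.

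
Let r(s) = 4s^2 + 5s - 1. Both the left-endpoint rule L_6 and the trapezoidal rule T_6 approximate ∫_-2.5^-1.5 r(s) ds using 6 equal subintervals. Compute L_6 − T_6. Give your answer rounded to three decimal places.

0.917

L_6 ≈ 6.26852.
T_6 ≈ 5.35185.
L_6 − T_6 ≈ 0.917.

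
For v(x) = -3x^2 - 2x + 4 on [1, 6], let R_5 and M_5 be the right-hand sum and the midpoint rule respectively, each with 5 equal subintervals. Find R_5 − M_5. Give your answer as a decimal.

R_5 = -290.
M_5 = -228.75.
R_5 − M_5 = -61.25.

-61.25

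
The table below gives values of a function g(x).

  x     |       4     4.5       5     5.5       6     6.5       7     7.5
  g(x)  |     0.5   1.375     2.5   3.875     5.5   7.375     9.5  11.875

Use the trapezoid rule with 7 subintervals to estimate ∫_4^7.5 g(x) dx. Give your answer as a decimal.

18.15625

Δx = 0.5.
T_7 = (0.5/2)·[0.5 + 2·1.375 + 2·2.5 + 2·3.875 + 2·5.5 + 2·7.375 + 2·9.5 + 11.875] = 18.15625.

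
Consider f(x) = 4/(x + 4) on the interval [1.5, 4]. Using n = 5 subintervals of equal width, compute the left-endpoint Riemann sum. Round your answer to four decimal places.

Δx = (4 − 1.5)/5 = 0.5.
Left endpoints: 1.5, 2, 2.5, 3, 3.5.
f(1.5) = 8/11, f(2) = 2/3, f(2.5) = 8/13, f(3) = 4/7, f(3.5) = 8/15.
Sum = Δx · [f(1.5) + f(2) + f(2.5) + f(3) + f(3.5)].
Sum ≈ 1.5570.

1.5570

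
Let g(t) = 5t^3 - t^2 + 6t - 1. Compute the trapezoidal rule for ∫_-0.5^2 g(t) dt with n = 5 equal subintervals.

27.03125

Δt = (2 − (-0.5))/5 = 0.5.
g(-0.5) = -4.875, g(0) = -1, g(0.5) = 2.375, g(1) = 9, g(1.5) = 22.625, g(2) = 47.
T_5 = (Δt/2)·[g(t_0) + 2g(t_1) + ... + 2g(t_{4}) + g(t_5)].
Sum = 27.03125.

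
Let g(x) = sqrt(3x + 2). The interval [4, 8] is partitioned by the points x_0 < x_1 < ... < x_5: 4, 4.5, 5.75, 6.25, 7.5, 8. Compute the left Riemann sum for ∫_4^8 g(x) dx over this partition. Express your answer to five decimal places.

Subinterval widths: 0.5, 1.25, 0.5, 1.25, 0.5.
Left endpoints: 4, 4.5, 5.75, 6.25, 7.5.
g(4) ≈ 3.74166, g(4.5) ≈ 3.93700, g(5.75) ≈ 4.38748, g(6.25) ≈ 4.55522, g(7.5) ≈ 4.94975.
Sum = Σ Δx_i · g(x_i).
Sum ≈ 17.15472.

17.15472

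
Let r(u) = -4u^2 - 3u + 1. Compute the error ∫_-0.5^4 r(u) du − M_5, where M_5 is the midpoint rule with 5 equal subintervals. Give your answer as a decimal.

-1.215

Exact integral: ∫_-0.5^4 r(u) du = -104.625.
M_5 = -103.41.
Error = -104.625 − (-103.41) = -1.215.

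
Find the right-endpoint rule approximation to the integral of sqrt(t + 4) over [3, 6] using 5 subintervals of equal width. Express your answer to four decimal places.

8.8890

Δt = (6 − 3)/5 = 0.6.
Right endpoints: 3.6, 4.2, 4.8, 5.4, 6.
f(3.6) ≈ 2.7568, f(4.2) ≈ 2.8636, f(4.8) ≈ 2.9665, f(5.4) ≈ 3.0659, f(6) ≈ 3.1623.
Sum = Δt · [f(3.6) + f(4.2) + f(4.8) + f(5.4) + f(6)].
Sum ≈ 8.8890.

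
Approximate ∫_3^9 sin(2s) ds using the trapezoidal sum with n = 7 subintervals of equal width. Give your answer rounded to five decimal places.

0.11128

Δs = (9 − 3)/7 = 6/7.
f(3) ≈ -0.27942, f(27/7) ≈ 0.99026, f(33/7) ≈ -0.00379, f(39/7) ≈ -0.98917, f(45/7) ≈ 0.28669, f(51/7) ≈ 0.90718, f(57/7) ≈ -0.54614, f(9) ≈ -0.75099.
T_7 = (Δs/2)·[f(s_0) + 2f(s_1) + ... + 2f(s_{6}) + f(s_7)].
Sum ≈ 0.11128.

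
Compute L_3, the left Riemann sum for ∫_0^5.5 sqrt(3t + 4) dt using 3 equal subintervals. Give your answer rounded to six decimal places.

16.417849

Δt = (5.5 − 0)/3 = 11/6.
Left endpoints: 0, 11/6, 11/3.
f(0) ≈ 2.000000, f(11/6) ≈ 3.082207, f(11/3) ≈ 3.872983.
Sum = Δt · [f(0) + f(11/6) + f(11/3)].
Sum ≈ 16.417849.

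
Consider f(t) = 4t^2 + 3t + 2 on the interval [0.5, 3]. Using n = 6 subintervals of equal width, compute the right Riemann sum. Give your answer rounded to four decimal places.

Δt = (3 − 0.5)/6 = 5/12.
Right endpoints: 11/12, 4/3, 1.75, 13/6, 31/12, 3.
f(11/12) = 73/9, f(4/3) = 118/9, f(1.75) = 19.5, f(13/6) = 491/18, f(31/12) = 328/9, f(3) = 47.
Sum = Δt · [f(11/12) + f(4/3) + f(1.75) + ...].
Sum ≈ 63.1019.

63.1019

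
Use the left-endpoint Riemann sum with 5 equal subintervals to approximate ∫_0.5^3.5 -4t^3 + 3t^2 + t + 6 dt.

Δt = (3.5 − 0.5)/5 = 0.6.
Left endpoints: 0.5, 1.1, 1.7, 2.3, 2.9.
f(0.5) = 6.75, f(1.1) = 5.406, f(1.7) = -3.282, f(2.3) = -24.498, f(2.9) = -63.426.
Sum = Δt · [f(0.5) + f(1.1) + f(1.7) + f(2.3) + f(2.9)].
Sum = -47.43.

-47.43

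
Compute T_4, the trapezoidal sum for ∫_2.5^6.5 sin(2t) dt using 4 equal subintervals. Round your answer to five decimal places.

Δt = (6.5 − 2.5)/4 = 1.
f(2.5) ≈ -0.95892, f(3.5) ≈ 0.65699, f(4.5) ≈ 0.41212, f(5.5) ≈ -0.99999, f(6.5) ≈ 0.42017.
T_4 = (Δt/2)·[f(t_0) + 2f(t_1) + 2f(t_2) + 2f(t_3) + f(t_4)].
Sum ≈ -0.20026.

-0.20026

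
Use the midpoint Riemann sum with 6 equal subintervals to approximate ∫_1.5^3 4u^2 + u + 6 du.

Δu = (3 − 1.5)/6 = 0.25.
Midpoints: 1.625, 1.875, 2.125, 2.375, 2.625, 2.875.
f(1.625) = 18.1875, f(1.875) = 21.9375, f(2.125) = 26.1875, f(2.375) = 30.9375, f(2.625) = 36.1875, f(2.875) = 41.9375.
Sum = Δu · [f(1.625) + f(1.875) + f(2.125) + ...].
Sum = 43.84375.

43.84375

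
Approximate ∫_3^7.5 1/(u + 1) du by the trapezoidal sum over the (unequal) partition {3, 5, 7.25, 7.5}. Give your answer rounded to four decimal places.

0.7704

Subinterval widths: 2, 2.25, 0.25.
f(3) = 0.25, f(5) = 1/6, f(7.25) = 4/33, f(7.5) = 2/17.
On each subinterval the trapezoid contributes (Δu_i/2)·[f(u_{i-1}) + f(u_i)].
Sum ≈ 0.7704.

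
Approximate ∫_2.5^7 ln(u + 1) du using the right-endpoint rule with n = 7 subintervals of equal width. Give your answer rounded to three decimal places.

8.011

Δu = (7 − 2.5)/7 = 9/14.
Right endpoints: 22/7, 53/14, 31/7, 71/14, 40/7, 89/14, 7.
f(22/7) ≈ 1.421, f(53/14) ≈ 1.566, f(31/7) ≈ 1.692, f(71/14) ≈ 1.804, f(40/7) ≈ 1.904, f(89/14) ≈ 1.996, f(7) ≈ 2.079.
Sum = Δu · [f(22/7) + f(53/14) + f(31/7) + ...].
Sum ≈ 8.011.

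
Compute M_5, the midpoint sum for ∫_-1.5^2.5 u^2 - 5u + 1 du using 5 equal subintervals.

Δu = (2.5 − (-1.5))/5 = 0.8.
Midpoints: -1.1, -0.3, 0.5, 1.3, 2.1.
f(-1.1) = 7.71, f(-0.3) = 2.59, f(0.5) = -1.25, f(1.3) = -3.81, f(2.1) = -5.09.
Sum = Δu · [f(-1.1) + f(-0.3) + f(0.5) + f(1.3) + f(2.1)].
Sum = 0.12.

0.12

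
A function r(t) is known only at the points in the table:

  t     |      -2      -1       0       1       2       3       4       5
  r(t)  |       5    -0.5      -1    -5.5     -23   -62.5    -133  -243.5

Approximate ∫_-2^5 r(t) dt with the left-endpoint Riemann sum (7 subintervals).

-220.5

Δt = 1.
Sum = 1·[5 + (-0.5) + (-1) + (-5.5) + (-23) + (-62.5) + (-133)] = -220.5.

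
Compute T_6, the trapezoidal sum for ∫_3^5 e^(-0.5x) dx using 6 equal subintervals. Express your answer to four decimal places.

Δx = (5 − 3)/6 = 1/3.
f(3) ≈ 0.2231, f(10/3) ≈ 0.1889, f(11/3) ≈ 0.1599, f(4) ≈ 0.1353, f(13/3) ≈ 0.1146, f(14/3) ≈ 0.0970, f(5) ≈ 0.0821.
T_6 = (Δx/2)·[f(x_0) + 2f(x_1) + ... + 2f(x_{5}) + f(x_6)].
Sum ≈ 0.2827.

0.2827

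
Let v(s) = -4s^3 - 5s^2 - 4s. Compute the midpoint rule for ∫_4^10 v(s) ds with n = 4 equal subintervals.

Δs = (10 − 4)/4 = 1.5.
Midpoints: 4.75, 6.25, 7.75, 9.25.
v(4.75) = -560.5, v(6.25) = -1196.875, v(7.75) = -2193.25, v(9.25) = -3630.625.
Sum = Δs · [v(4.75) + v(6.25) + v(7.75) + v(9.25)].
Sum = -11371.875.

-11371.875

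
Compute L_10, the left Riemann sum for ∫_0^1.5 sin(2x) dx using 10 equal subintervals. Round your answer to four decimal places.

0.9769

Δx = (1.5 − 0)/10 = 0.15.
Left endpoints: 0, 0.15, 0.3, 0.45, 0.6, 0.75, 0.9, 1.05, 1.2, 1.35.
f(0) ≈ 0.0000, f(0.15) ≈ 0.2955, f(0.3) ≈ 0.5646, f(0.45) ≈ 0.7833, f(0.6) ≈ 0.9320, f(0.75) ≈ 0.9975, f(0.9) ≈ 0.9738, f(1.05) ≈ 0.8632, f(1.2) ≈ 0.6755, f(1.35) ≈ 0.4274.
Sum = Δx · [f(0) + f(0.15) + f(0.3) + ...].
Sum ≈ 0.9769.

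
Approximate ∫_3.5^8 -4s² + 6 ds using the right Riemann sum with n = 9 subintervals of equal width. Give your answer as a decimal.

-651

Δs = (8 − 3.5)/9 = 0.5.
Right endpoints: 4, 4.5, 5, 5.5, 6, 6.5, 7, 7.5, 8.
f(4) = -58, f(4.5) = -75, f(5) = -94, f(5.5) = -115, f(6) = -138, f(6.5) = -163, f(7) = -190, f(7.5) = -219, f(8) = -250.
Sum = Δs · [f(4) + f(4.5) + f(5) + ...].
Sum = -651.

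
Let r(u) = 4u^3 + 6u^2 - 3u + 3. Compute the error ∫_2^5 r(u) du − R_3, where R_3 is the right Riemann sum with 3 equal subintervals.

-316.5

Exact integral: ∫_2^5 r(u) du = 820.5.
R_3 = 1137.
Error = 820.5 − 1137 = -316.5.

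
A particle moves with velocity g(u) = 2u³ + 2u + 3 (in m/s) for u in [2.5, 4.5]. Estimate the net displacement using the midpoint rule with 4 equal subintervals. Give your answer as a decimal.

204.625

Δu = (4.5 − 2.5)/4 = 0.5.
Midpoints: 2.75, 3.25, 3.75, 4.25.
g(2.75) = 50.09375, g(3.25) = 78.15625, g(3.75) = 115.96875, g(4.25) = 165.03125.
Sum = Δu · [g(2.75) + g(3.25) + g(3.75) + g(4.25)].
Sum = 204.625.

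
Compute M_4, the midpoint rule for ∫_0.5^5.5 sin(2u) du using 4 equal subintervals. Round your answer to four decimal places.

Δu = (5.5 − 0.5)/4 = 1.25.
Midpoints: 1.125, 2.375, 3.625, 4.875.
f(1.125) ≈ 0.7781, f(2.375) ≈ -0.9993, f(3.625) ≈ 0.8231, f(4.875) ≈ -0.3195.
Sum = Δu · [f(1.125) + f(2.375) + f(3.625) + f(4.875)].
Sum ≈ 0.3529.

0.3529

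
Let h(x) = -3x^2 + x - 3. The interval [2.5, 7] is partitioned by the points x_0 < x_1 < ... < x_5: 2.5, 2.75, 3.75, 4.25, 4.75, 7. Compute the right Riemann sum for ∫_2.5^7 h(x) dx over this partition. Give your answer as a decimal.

-428.359375

Subinterval widths: 0.25, 1, 0.5, 0.5, 2.25.
Right endpoints: 2.75, 3.75, 4.25, 4.75, 7.
h(2.75) = -22.9375, h(3.75) = -41.4375, h(4.25) = -52.9375, h(4.75) = -65.9375, h(7) = -143.
Sum = Σ Δx_i · h(x_i).
Sum = -428.359375.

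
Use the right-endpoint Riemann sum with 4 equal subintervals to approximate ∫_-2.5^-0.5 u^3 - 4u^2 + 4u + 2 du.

Δu = (-0.5 − (-2.5))/4 = 0.5.
Right endpoints: -2, -1.5, -1, -0.5.
f(-2) = -30, f(-1.5) = -16.375, f(-1) = -7, f(-0.5) = -1.125.
Sum = Δu · [f(-2) + f(-1.5) + f(-1) + f(-0.5)].
Sum = -27.25.

-27.25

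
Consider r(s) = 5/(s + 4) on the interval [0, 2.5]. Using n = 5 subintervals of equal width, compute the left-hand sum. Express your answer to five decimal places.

2.55177

Δs = (2.5 − 0)/5 = 0.5.
Left endpoints: 0, 0.5, 1, 1.5, 2.
r(0) = 1.25, r(0.5) = 10/9, r(1) = 1, r(1.5) = 10/11, r(2) = 5/6.
Sum = Δs · [r(0) + r(0.5) + r(1) + r(1.5) + r(2)].
Sum ≈ 2.55177.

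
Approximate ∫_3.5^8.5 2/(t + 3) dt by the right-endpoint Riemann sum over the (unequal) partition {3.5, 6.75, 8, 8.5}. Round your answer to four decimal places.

Subinterval widths: 3.25, 1.25, 0.5.
Right endpoints: 6.75, 8, 8.5.
f(6.75) = 8/39, f(8) = 2/11, f(8.5) = 4/23.
Sum = Σ Δt_i · f(t_i).
Sum ≈ 0.9809.

0.9809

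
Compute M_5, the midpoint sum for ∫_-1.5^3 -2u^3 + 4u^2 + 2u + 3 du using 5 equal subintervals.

Δu = (3 − (-1.5))/5 = 0.9.
Midpoints: -1.05, -0.15, 0.75, 1.65, 2.55.
f(-1.05) = 7.62525, f(-0.15) = 2.79675, f(0.75) = 5.90625, f(1.65) = 8.20575, f(2.55) = 0.94725.
Sum = Δu · [f(-1.05) + f(-0.15) + f(0.75) + f(1.65) + f(2.55)].
Sum = 22.933125.

22.933125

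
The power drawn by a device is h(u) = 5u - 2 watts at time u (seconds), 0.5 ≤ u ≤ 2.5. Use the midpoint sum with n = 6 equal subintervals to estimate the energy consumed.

11

Δu = (2.5 − 0.5)/6 = 1/3.
Midpoints: 2/3, 1, 4/3, 5/3, 2, 7/3.
h(2/3) = 4/3, h(1) = 3, h(4/3) = 14/3, h(5/3) = 19/3, h(2) = 8, h(7/3) = 29/3.
Sum = Δu · [h(2/3) + h(1) + h(4/3) + ...].
Sum = 11.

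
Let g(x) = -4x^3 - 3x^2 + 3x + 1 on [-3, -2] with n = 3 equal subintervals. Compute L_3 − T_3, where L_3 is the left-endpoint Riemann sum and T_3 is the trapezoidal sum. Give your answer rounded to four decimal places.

9.6667

L_3 ≈ 49.666667.
T_3 = 40.
L_3 − T_3 ≈ 9.6667.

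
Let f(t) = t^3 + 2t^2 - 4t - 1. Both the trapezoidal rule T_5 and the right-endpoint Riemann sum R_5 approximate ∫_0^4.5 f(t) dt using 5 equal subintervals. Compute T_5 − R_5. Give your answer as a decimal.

-51.13125

T_5 = 123.58125.
R_5 = 174.7125.
T_5 − R_5 = -51.13125.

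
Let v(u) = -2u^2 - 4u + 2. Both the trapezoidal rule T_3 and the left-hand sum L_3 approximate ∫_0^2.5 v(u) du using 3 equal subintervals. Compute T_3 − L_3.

T_3 ≈ -18.495370.
L_3 ≈ -9.120370.
T_3 − L_3 = -9.375.

-9.375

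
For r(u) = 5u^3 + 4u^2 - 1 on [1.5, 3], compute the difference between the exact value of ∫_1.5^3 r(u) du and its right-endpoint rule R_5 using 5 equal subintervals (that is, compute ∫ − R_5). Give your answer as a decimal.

-22.618125

Exact integral: ∫_1.5^3 r(u) du = 124.921875.
R_5 = 147.54.
Error = 124.921875 − 147.54 = -22.618125.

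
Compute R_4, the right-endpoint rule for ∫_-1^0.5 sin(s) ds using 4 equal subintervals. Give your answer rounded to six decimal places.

Δs = (0.5 − (-1))/4 = 0.375.
Right endpoints: -0.625, -0.25, 0.125, 0.5.
f(-0.625) ≈ -0.585097, f(-0.25) ≈ -0.247404, f(0.125) ≈ 0.124675, f(0.5) ≈ 0.479426.
Sum = Δs · [f(-0.625) + f(-0.25) + f(0.125) + f(0.5)].
Sum ≈ -0.085650.

-0.085650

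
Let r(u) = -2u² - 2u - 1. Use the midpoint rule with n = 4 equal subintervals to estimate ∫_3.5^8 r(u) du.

-368.05078125

Δu = (8 − 3.5)/4 = 1.125.
Midpoints: 4.0625, 5.1875, 6.3125, 7.4375.
r(4.0625) = -42.1328125, r(5.1875) = -65.1953125, r(6.3125) = -93.3203125, r(7.4375) = -126.5078125.
Sum = Δu · [r(4.0625) + r(5.1875) + r(6.3125) + r(7.4375)].
Sum = -368.05078125.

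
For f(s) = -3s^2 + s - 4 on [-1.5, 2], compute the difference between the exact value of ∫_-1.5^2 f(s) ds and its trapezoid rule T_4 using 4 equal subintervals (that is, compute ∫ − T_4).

1.33984375

Exact integral: ∫_-1.5^2 f(s) ds = -24.5.
T_4 = -25.83984375.
Error = -24.5 − (-25.83984375) = 1.33984375.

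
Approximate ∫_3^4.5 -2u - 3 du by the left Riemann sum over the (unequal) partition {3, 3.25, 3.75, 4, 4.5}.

Subinterval widths: 0.25, 0.5, 0.25, 0.5.
Left endpoints: 3, 3.25, 3.75, 4.
f(3) = -9, f(3.25) = -9.5, f(3.75) = -10.5, f(4) = -11.
Sum = Σ Δu_i · f(u_i).
Sum = -15.125.

-15.125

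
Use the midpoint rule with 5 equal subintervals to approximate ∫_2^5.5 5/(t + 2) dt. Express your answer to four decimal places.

Δt = (5.5 − 2)/5 = 0.7.
Midpoints: 2.35, 3.05, 3.75, 4.45, 5.15.
f(2.35) = 100/87, f(3.05) = 100/101, f(3.75) = 20/23, f(4.45) = 100/129, f(5.15) = 100/143.
Sum = Δt · [f(2.35) + f(3.05) + f(3.75) + f(4.45) + f(5.15)].
Sum ≈ 3.1385.

3.1385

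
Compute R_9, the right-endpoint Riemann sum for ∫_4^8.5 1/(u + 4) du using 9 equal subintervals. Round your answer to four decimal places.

Δu = (8.5 − 4)/9 = 0.5.
Right endpoints: 4.5, 5, 5.5, 6, 6.5, 7, 7.5, 8, 8.5.
f(4.5) = 2/17, f(5) = 1/9, f(5.5) = 2/19, f(6) = 0.1, f(6.5) = 2/21, f(7) = 1/11, f(7.5) = 2/23, f(8) = 1/12, f(8.5) = 0.08.
Sum = Δu · [f(4.5) + f(5) + f(5.5) + ...].
Sum ≈ 0.4352.

0.4352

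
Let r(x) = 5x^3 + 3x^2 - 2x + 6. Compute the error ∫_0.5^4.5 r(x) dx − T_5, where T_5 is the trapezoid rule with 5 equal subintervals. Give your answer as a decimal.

Exact integral: ∫_0.5^4.5 r(x) dx = 607.5.
T_5 = 624.78.
Error = 607.5 − 624.78 = -17.28.

-17.28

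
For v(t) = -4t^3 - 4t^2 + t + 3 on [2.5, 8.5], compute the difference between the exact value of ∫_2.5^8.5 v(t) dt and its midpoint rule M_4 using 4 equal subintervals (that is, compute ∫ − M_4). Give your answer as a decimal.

-78.75

Exact integral: ∫_2.5^8.5 v(t) dt = -5928.
M_4 = -5849.25.
Error = -5928 − (-5849.25) = -78.75.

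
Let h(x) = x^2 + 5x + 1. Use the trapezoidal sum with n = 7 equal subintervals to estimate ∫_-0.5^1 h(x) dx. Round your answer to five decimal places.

3.76148

Δx = (1 − (-0.5))/7 = 3/14.
h(-0.5) = -1.25, h(-2/7) = -17/49, h(-1/14) = 127/196, h(1/7) = 85/49, h(5/14) = 571/196, h(4/7) = 205/49, h(11/14) = 1087/196, h(1) = 7.
T_7 = (Δx/2)·[h(x_0) + 2h(x_1) + ... + 2h(x_{6}) + h(x_7)].
Sum ≈ 3.76148.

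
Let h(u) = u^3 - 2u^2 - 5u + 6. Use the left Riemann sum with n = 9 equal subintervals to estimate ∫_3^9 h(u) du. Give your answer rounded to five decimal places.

839.11111

Δu = (9 − 3)/9 = 2/3.
Left endpoints: 3, 11/3, 13/3, 5, 17/3, 19/3, 7, 23/3, 25/3.
h(3) = 0, h(11/3) = 272/27, h(13/3) = 760/27, h(5) = 56, h(17/3) = 2576/27, h(19/3) = 4000/27, h(7) = 216, h(23/3) = 8120/27, h(25/3) = 10912/27.
Sum = Δu · [h(3) + h(11/3) + h(13/3) + ...].
Sum ≈ 839.11111.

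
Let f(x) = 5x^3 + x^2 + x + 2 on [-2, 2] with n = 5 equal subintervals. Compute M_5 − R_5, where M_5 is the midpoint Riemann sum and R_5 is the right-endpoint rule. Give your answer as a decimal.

-34.24

M_5 = 13.12.
R_5 = 47.36.
M_5 − R_5 = -34.24.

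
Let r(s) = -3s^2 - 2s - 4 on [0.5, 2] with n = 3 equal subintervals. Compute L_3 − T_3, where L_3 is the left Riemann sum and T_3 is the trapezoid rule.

L_3 = -14.25.
T_3 = -17.8125.
L_3 − T_3 = 3.5625.

3.5625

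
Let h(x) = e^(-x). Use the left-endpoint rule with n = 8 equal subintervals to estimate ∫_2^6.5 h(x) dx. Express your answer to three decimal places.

Δx = (6.5 − 2)/8 = 0.5625.
Left endpoints: 2, 2.5625, 3.125, 3.6875, 4.25, 4.8125, 5.375, 5.9375.
h(2) ≈ 0.135, h(2.5625) ≈ 0.077, h(3.125) ≈ 0.044, h(3.6875) ≈ 0.025, h(4.25) ≈ 0.014, h(4.8125) ≈ 0.008, h(5.375) ≈ 0.005, h(5.9375) ≈ 0.003.
Sum = Δx · [h(2) + h(2.5625) + h(3.125) + ...].
Sum ≈ 0.175.

0.175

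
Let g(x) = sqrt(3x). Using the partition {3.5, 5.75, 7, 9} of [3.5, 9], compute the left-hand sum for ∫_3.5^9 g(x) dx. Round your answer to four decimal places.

21.6476

Subinterval widths: 2.25, 1.25, 2.
Left endpoints: 3.5, 5.75, 7.
g(3.5) ≈ 3.2404, g(5.75) ≈ 4.1533, g(7) ≈ 4.5826.
Sum = Σ Δx_i · g(x_i).
Sum ≈ 21.6476.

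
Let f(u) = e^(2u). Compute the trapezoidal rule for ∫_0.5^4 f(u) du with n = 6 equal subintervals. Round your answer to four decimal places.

1654.3131

Δu = (4 − 0.5)/6 = 7/12.
f(0.5) ≈ 2.7183, f(13/12) ≈ 8.7291, f(5/3) ≈ 28.0316, f(2.25) ≈ 90.0171, f(17/6) ≈ 289.0694, f(41/12) ≈ 928.2799, f(4) ≈ 2980.9580.
T_6 = (Δu/2)·[f(u_0) + 2f(u_1) + ... + 2f(u_{5}) + f(u_6)].
Sum ≈ 1654.3131.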